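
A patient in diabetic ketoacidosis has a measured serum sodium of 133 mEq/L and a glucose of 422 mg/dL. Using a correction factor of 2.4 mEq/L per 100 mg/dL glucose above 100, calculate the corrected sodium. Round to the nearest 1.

Corrected Na = measured Na + 2.4 · (glucose − 100)/100
= 133 + 2.4 · (422 − 100)/100
= 133 + 7.7
= 140.7 mEq/L

141 mEq/L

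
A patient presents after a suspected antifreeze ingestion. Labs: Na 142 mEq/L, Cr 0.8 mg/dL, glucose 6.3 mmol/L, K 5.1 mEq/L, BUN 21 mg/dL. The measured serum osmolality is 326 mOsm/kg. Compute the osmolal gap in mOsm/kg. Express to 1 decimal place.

28.2 mOsm/kg

Calculated osmolality = 2·Na + glucose + BUN/2.8
= 2·142 + 6.3 + 21/2.8
= 284 + 6.30 + 7.50
= 297.8 mOsm/kg ≈ 297.8 mOsm/kg
Osmolar gap = measured − calculated = 326 − 297.8 = 28.2 mOsm/kg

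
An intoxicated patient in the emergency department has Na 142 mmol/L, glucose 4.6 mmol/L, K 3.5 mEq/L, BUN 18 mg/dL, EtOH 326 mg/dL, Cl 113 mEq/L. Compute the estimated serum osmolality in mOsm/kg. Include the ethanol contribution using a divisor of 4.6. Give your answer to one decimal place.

365.9 mOsm/kg

Calculated osmolality = 2·Na + glucose + BUN/2.8 + ethanol/4.6
= 2·142 + 4.6 + 18/2.8 + 326/4.6
= 284 + 4.60 + 6.43 + 70.87
= 365.9 mOsm/kg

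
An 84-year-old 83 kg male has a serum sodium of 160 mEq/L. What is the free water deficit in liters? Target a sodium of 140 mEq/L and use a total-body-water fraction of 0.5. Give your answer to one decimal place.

TBW = 0.5 · 83 = 41.5 L
Free water deficit = TBW · (Na/140 − 1)
= 41.5 · (160/140 − 1)
= 41.5 · 0.1429
= 5.93 L

5.9 L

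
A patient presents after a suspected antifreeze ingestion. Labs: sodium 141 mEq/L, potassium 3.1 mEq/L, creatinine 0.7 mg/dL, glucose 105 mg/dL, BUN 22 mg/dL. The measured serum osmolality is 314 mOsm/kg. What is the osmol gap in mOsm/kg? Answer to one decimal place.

Calculated osmolality = 2·Na + glucose/18 + BUN/2.8
= 2·141 + 105/18 + 22/2.8
= 282 + 5.83 + 7.86
= 295.69 mOsm/kg ≈ 295.7 mOsm/kg
Osmolar gap = measured − calculated = 314 − 295.7 = 18.3 mOsm/kg

18.3 mOsm/kg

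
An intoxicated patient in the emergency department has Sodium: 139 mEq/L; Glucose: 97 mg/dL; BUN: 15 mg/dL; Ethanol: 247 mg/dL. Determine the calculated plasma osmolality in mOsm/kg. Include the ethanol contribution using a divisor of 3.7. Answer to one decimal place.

355.5 mOsm/kg

Calculated osmolality = 2·Na + glucose/18 + BUN/2.8 + ethanol/3.7
= 2·139 + 97/18 + 15/2.8 + 247/3.7
= 278 + 5.39 + 5.36 + 66.76
= 355.51 mOsm/kg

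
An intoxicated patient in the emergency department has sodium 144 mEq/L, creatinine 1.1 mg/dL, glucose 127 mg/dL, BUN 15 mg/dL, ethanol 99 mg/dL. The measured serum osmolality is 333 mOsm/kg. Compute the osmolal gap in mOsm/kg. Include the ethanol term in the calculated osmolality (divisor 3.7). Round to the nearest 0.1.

Calculated osmolality = 2·Na + glucose/18 + BUN/2.8 + ethanol/3.7
= 2·144 + 127/18 + 15/2.8 + 99/3.7
= 288 + 7.06 + 5.36 + 26.76
= 327.18 mOsm/kg ≈ 327.2 mOsm/kg
Osmolar gap = measured − calculated = 333 − 327.2 = 5.8 mOsm/kg

5.8 mOsm/kg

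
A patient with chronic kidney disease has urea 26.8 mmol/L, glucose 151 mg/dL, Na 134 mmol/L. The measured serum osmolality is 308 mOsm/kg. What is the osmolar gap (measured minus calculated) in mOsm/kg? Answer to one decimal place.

Calculated osmolality = 2·Na + glucose/18 + urea
= 2·134 + 151/18 + 26.8
= 268 + 8.39 + 26.80
= 303.19 mOsm/kg ≈ 303.2 mOsm/kg
Osmolar gap = measured − calculated = 308 − 303.2 = 4.8 mOsm/kg

4.8 mOsm/kg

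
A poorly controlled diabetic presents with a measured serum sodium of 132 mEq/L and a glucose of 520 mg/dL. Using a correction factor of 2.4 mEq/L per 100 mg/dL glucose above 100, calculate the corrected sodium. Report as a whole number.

Corrected Na = measured Na + 2.4 · (glucose − 100)/100
= 132 + 2.4 · (520 − 100)/100
= 132 + 10.1
= 142.1 mEq/L

142 mEq/L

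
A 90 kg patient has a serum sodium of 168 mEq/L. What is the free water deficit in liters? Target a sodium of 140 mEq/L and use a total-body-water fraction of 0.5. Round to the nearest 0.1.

9.0 L

TBW = 0.5 · 90 = 45 L
Free water deficit = TBW · (Na/140 − 1)
= 45 · (168/140 − 1)
= 45 · 0.2
= 9 L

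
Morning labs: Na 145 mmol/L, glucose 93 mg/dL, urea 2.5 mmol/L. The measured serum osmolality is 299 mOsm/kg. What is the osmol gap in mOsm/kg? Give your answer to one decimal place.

1.3 mOsm/kg

Calculated osmolality = 2·Na + glucose/18 + urea
= 2·145 + 93/18 + 2.5
= 290 + 5.17 + 2.50
= 297.67 mOsm/kg ≈ 297.7 mOsm/kg
Osmolar gap = measured − calculated = 299 − 297.7 = 1.3 mOsm/kg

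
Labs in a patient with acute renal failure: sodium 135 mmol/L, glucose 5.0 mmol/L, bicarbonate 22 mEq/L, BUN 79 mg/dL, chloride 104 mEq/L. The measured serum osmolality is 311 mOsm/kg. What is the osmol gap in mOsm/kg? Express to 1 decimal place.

Calculated osmolality = 2·Na + glucose + BUN/2.8
= 2·135 + 5 + 79/2.8
= 270 + 5 + 28.21
= 303.21 mOsm/kg ≈ 303.2 mOsm/kg
Osmolar gap = measured − calculated = 311 − 303.2 = 7.8 mOsm/kg

7.8 mOsm/kg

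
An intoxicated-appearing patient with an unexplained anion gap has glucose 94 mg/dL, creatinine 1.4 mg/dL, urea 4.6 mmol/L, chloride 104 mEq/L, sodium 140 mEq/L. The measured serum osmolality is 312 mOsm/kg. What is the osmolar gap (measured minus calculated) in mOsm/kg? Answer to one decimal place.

Calculated osmolality = 2·Na + glucose/18 + urea
= 2·140 + 94/18 + 4.6
= 280 + 5.22 + 4.60
= 289.82 mOsm/kg ≈ 289.8 mOsm/kg
Osmolar gap = measured − calculated = 312 − 289.8 = 22.2 mOsm/kg

22.2 mOsm/kg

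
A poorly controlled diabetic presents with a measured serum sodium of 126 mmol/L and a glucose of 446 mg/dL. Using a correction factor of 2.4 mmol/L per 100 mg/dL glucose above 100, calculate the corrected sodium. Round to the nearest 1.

Corrected Na = measured Na + 2.4 · (glucose − 100)/100
= 126 + 2.4 · (446 − 100)/100
= 126 + 8.3
= 134.3 mmol/L

134 mmol/L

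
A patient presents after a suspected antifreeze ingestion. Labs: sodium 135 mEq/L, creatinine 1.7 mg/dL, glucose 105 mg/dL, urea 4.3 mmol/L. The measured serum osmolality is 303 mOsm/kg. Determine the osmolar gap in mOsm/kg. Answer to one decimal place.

Calculated osmolality = 2·Na + glucose/18 + urea
= 2·135 + 105/18 + 4.3
= 270 + 5.83 + 4.30
= 280.13 mOsm/kg ≈ 280.1 mOsm/kg
Osmolar gap = measured − calculated = 303 − 280.1 = 22.9 mOsm/kg

22.9 mOsm/kg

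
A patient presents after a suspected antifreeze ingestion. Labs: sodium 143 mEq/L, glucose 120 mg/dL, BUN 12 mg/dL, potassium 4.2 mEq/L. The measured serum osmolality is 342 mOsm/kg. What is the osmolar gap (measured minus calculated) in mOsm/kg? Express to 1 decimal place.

Calculated osmolality = 2·Na + glucose/18 + BUN/2.8
= 2·143 + 120/18 + 12/2.8
= 286 + 6.67 + 4.29
= 296.96 mOsm/kg ≈ 297.0 mOsm/kg
Osmolar gap = measured − calculated = 342 − 297.0 = 45.0 mOsm/kg

45.0 mOsm/kg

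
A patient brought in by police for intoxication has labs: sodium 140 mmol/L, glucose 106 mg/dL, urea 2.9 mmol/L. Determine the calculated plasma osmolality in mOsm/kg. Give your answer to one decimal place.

288.8 mOsm/kg

Calculated osmolality = 2·Na + glucose/18 + urea
= 2·140 + 106/18 + 2.9
= 280 + 5.89 + 2.90
= 288.79 mOsm/kg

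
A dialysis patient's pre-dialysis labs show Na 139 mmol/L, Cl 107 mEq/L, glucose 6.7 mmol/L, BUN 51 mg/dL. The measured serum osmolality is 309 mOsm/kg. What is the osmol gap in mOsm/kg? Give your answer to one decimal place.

Calculated osmolality = 2·Na + glucose + BUN/2.8
= 2·139 + 6.7 + 51/2.8
= 278 + 6.70 + 18.21
= 302.91 mOsm/kg ≈ 302.9 mOsm/kg
Osmolar gap = measured − calculated = 309 − 302.9 = 6.1 mOsm/kg

6.1 mOsm/kg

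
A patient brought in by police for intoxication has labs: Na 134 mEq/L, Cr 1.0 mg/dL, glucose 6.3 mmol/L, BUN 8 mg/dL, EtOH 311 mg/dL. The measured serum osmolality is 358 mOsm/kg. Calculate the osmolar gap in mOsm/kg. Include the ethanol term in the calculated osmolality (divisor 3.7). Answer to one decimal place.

-3.2 mOsm/kg

Calculated osmolality = 2·Na + glucose + BUN/2.8 + ethanol/3.7
= 2·134 + 6.3 + 8/2.8 + 311/3.7
= 268 + 6.30 + 2.86 + 84.05
= 361.21 mOsm/kg ≈ 361.2 mOsm/kg
Osmolar gap = measured − calculated = 358 − 361.2 = -3.2 mOsm/kg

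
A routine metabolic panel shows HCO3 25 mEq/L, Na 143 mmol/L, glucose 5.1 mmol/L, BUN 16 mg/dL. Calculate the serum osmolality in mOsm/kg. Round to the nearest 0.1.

Calculated osmolality = 2·Na + glucose + BUN/2.8
= 2·143 + 5.1 + 16/2.8
= 286 + 5.10 + 5.71
= 296.81 mOsm/kg

296.8 mOsm/kg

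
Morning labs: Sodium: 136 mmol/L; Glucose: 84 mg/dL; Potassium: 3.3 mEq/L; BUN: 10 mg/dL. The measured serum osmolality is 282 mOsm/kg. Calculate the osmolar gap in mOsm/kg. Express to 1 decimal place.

Calculated osmolality = 2·Na + glucose/18 + BUN/2.8
= 2·136 + 84/18 + 10/2.8
= 272 + 4.67 + 3.57
= 280.24 mOsm/kg ≈ 280.2 mOsm/kg
Osmolar gap = measured − calculated = 282 − 280.2 = 1.8 mOsm/kg

1.8 mOsm/kg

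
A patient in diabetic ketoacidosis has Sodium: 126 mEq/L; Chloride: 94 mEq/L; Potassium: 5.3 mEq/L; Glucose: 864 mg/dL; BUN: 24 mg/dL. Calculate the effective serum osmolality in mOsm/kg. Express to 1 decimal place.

Effective osmolality excludes urea (freely permeant across cell membranes):
2·Na + glucose/18
= 2·126 + 864/18
= 252 + 48
= 300 mOsm/kg

300.0 mOsm/kg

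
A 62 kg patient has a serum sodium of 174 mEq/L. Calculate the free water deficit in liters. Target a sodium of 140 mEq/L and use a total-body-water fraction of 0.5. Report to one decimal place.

7.5 L

TBW = 0.5 · 62 = 31 L
Free water deficit = TBW · (Na/140 − 1)
= 31 · (174/140 − 1)
= 31 · 0.2429
= 7.53 L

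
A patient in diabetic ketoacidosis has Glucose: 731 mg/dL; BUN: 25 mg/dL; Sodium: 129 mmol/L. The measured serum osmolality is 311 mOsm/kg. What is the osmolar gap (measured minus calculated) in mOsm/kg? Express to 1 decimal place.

Calculated osmolality = 2·Na + glucose/18 + BUN/2.8
= 2·129 + 731/18 + 25/2.8
= 258 + 40.61 + 8.93
= 307.54 mOsm/kg ≈ 307.5 mOsm/kg
Osmolar gap = measured − calculated = 311 − 307.5 = 3.5 mOsm/kg

3.5 mOsm/kg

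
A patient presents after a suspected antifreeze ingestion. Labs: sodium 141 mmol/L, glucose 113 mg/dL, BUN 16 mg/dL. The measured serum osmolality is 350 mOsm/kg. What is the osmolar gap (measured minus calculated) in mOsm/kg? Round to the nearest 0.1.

Calculated osmolality = 2·Na + glucose/18 + BUN/2.8
= 2·141 + 113/18 + 16/2.8
= 282 + 6.28 + 5.71
= 293.99 mOsm/kg ≈ 294.0 mOsm/kg
Osmolar gap = measured − calculated = 350 − 294.0 = 56.0 mOsm/kg

56.0 mOsm/kg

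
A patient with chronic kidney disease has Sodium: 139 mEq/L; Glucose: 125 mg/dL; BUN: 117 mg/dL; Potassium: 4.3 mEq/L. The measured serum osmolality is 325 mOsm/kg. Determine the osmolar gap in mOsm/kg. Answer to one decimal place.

Calculated osmolality = 2·Na + glucose/18 + BUN/2.8
= 2·139 + 125/18 + 117/2.8
= 278 + 6.94 + 41.79
= 326.73 mOsm/kg ≈ 326.7 mOsm/kg
Osmolar gap = measured − calculated = 325 − 326.7 = -1.7 mOsm/kg

-1.7 mOsm/kg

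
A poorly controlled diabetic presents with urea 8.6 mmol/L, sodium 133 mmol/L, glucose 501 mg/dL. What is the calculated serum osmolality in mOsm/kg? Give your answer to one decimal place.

Calculated osmolality = 2·Na + glucose/18 + urea
= 2·133 + 501/18 + 8.6
= 266 + 27.83 + 8.60
= 302.43 mOsm/kg

302.4 mOsm/kg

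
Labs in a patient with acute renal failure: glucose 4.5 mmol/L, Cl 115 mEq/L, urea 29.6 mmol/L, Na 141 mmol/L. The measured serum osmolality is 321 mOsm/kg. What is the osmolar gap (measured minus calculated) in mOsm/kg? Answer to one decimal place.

4.9 mOsm/kg

Calculated osmolality = 2·Na + glucose + urea
= 2·141 + 4.5 + 29.6
= 282 + 4.50 + 29.60
= 316.1 mOsm/kg ≈ 316.1 mOsm/kg
Osmolar gap = measured − calculated = 321 − 316.1 = 4.9 mOsm/kg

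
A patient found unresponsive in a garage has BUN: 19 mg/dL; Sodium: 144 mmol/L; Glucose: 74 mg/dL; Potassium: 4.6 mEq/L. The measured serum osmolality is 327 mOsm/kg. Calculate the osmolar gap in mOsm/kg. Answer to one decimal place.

28.1 mOsm/kg

Calculated osmolality = 2·Na + glucose/18 + BUN/2.8
= 2·144 + 74/18 + 19/2.8
= 288 + 4.11 + 6.79
= 298.9 mOsm/kg ≈ 298.9 mOsm/kg
Osmolar gap = measured − calculated = 327 − 298.9 = 28.1 mOsm/kg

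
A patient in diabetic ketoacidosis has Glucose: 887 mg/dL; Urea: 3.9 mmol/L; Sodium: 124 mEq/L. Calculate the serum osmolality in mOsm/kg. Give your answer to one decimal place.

301.2 mOsm/kg

Calculated osmolality = 2·Na + glucose/18 + urea
= 2·124 + 887/18 + 3.9
= 248 + 49.28 + 3.90
= 301.18 mOsm/kg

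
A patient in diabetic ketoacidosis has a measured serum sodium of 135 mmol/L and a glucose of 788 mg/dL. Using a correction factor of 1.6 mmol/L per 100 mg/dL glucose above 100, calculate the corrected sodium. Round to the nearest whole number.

Corrected Na = measured Na + 1.6 · (glucose − 100)/100
= 135 + 1.6 · (788 − 100)/100
= 135 + 11
= 146 mmol/L

146 mmol/L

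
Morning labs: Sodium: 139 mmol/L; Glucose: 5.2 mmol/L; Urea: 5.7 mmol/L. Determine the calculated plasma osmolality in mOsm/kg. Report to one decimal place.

Calculated osmolality = 2·Na + glucose + urea
= 2·139 + 5.2 + 5.7
= 278 + 5.20 + 5.70
= 288.9 mOsm/kg

288.9 mOsm/kg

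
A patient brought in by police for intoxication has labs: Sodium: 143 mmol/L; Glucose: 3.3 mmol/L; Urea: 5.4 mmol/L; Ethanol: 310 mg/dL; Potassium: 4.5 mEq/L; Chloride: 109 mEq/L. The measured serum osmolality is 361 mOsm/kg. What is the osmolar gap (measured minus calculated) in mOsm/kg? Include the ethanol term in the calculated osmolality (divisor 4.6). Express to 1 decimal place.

Calculated osmolality = 2·Na + glucose + urea + ethanol/4.6
= 2·143 + 3.3 + 5.4 + 310/4.6
= 286 + 3.30 + 5.40 + 67.39
= 362.09 mOsm/kg ≈ 362.1 mOsm/kg
Osmolar gap = measured − calculated = 361 − 362.1 = -1.1 mOsm/kg

-1.1 mOsm/kg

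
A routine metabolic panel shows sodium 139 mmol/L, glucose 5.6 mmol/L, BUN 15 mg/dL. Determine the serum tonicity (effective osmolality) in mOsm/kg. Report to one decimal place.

283.6 mOsm/kg

Effective osmolality excludes urea (freely permeant across cell membranes):
2·Na + glucose
= 2·139 + 5.6
= 278 + 5.6
= 283.6 mOsm/kg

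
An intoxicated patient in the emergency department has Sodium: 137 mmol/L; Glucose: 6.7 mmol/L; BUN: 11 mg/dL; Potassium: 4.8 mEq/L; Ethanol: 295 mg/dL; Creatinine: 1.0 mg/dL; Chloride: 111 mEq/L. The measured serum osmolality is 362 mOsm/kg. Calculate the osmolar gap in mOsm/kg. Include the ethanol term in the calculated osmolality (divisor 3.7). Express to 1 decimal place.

Calculated osmolality = 2·Na + glucose + BUN/2.8 + ethanol/3.7
= 2·137 + 6.7 + 11/2.8 + 295/3.7
= 274 + 6.70 + 3.93 + 79.73
= 364.36 mOsm/kg ≈ 364.4 mOsm/kg
Osmolar gap = measured − calculated = 362 − 364.4 = -2.4 mOsm/kg

-2.4 mOsm/kg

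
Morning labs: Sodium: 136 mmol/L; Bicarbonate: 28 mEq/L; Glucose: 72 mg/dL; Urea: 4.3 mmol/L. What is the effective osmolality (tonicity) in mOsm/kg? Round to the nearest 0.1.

Effective osmolality excludes urea (freely permeant across cell membranes):
2·Na + glucose/18
= 2·136 + 72/18
= 272 + 4
= 276 mOsm/kg

276.0 mOsm/kg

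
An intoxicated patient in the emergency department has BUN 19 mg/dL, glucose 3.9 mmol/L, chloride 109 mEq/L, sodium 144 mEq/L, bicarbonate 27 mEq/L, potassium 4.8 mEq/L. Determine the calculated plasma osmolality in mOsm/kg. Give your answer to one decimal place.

298.7 mOsm/kg

Calculated osmolality = 2·Na + glucose + BUN/2.8
= 2·144 + 3.9 + 19/2.8
= 288 + 3.90 + 6.79
= 298.69 mOsm/kg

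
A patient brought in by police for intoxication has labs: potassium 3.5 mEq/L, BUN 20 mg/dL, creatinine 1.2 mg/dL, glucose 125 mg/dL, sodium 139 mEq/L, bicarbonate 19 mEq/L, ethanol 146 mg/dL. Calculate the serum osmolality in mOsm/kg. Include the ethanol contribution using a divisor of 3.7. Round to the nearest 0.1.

Calculated osmolality = 2·Na + glucose/18 + BUN/2.8 + ethanol/3.7
= 2·139 + 125/18 + 20/2.8 + 146/3.7
= 278 + 6.94 + 7.14 + 39.46
= 331.54 mOsm/kg

331.5 mOsm/kg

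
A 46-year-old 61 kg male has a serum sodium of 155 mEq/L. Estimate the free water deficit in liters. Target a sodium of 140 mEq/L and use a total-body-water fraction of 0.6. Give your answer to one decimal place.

3.9 L

TBW = 0.6 · 61 = 36.6 L
Free water deficit = TBW · (Na/140 − 1)
= 36.6 · (155/140 − 1)
= 36.6 · 0.1071
= 3.92 L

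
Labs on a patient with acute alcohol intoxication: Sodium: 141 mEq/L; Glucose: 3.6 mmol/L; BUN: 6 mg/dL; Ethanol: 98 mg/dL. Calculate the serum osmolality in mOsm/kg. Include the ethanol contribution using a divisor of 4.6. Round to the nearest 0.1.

Calculated osmolality = 2·Na + glucose + BUN/2.8 + ethanol/4.6
= 2·141 + 3.6 + 6/2.8 + 98/4.6
= 282 + 3.60 + 2.14 + 21.30
= 309.04 mOsm/kg

309.0 mOsm/kg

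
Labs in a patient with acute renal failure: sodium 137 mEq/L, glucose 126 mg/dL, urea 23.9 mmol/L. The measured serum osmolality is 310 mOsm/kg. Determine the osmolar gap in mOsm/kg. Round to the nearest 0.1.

Calculated osmolality = 2·Na + glucose/18 + urea
= 2·137 + 126/18 + 23.9
= 274 + 7 + 23.90
= 304.9 mOsm/kg ≈ 304.9 mOsm/kg
Osmolar gap = measured − calculated = 310 − 304.9 = 5.1 mOsm/kg

5.1 mOsm/kg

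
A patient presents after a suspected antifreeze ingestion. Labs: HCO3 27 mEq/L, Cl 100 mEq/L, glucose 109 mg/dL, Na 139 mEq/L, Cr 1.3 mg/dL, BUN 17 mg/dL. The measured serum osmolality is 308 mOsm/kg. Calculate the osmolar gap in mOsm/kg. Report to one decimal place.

17.9 mOsm/kg

Calculated osmolality = 2·Na + glucose/18 + BUN/2.8
= 2·139 + 109/18 + 17/2.8
= 278 + 6.06 + 6.07
= 290.13 mOsm/kg ≈ 290.1 mOsm/kg
Osmolar gap = measured − calculated = 308 − 290.1 = 17.9 mOsm/kg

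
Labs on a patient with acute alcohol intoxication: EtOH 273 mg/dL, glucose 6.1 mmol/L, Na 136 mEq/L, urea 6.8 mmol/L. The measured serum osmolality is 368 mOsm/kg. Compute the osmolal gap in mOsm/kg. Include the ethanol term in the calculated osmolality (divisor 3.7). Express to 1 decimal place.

Calculated osmolality = 2·Na + glucose + urea + ethanol/3.7
= 2·136 + 6.1 + 6.8 + 273/3.7
= 272 + 6.10 + 6.80 + 73.78
= 358.68 mOsm/kg ≈ 358.7 mOsm/kg
Osmolar gap = measured − calculated = 368 − 358.7 = 9.3 mOsm/kg

9.3 mOsm/kg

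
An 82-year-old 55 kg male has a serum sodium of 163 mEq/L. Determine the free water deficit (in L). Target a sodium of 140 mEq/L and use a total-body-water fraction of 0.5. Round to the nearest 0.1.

4.5 L

TBW = 0.5 · 55 = 27.5 L
Free water deficit = TBW · (Na/140 − 1)
= 27.5 · (163/140 − 1)
= 27.5 · 0.1643
= 4.52 L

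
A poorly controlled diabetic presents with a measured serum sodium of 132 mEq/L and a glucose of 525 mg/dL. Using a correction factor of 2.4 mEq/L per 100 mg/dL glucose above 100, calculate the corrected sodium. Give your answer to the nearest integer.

142 mEq/L

Corrected Na = measured Na + 2.4 · (glucose − 100)/100
= 132 + 2.4 · (525 − 100)/100
= 132 + 10.2
= 142.2 mEq/L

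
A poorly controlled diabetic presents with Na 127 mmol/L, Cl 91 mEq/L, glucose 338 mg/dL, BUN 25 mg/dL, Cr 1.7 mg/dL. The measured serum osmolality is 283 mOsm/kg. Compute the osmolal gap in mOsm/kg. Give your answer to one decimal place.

1.3 mOsm/kg

Calculated osmolality = 2·Na + glucose/18 + BUN/2.8
= 2·127 + 338/18 + 25/2.8
= 254 + 18.78 + 8.93
= 281.71 mOsm/kg ≈ 281.7 mOsm/kg
Osmolar gap = measured − calculated = 283 − 281.7 = 1.3 mOsm/kg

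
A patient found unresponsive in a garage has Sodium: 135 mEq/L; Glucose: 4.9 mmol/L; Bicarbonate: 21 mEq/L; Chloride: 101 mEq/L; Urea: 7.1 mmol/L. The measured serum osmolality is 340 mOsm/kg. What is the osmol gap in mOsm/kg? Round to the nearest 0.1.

58.0 mOsm/kg

Calculated osmolality = 2·Na + glucose + urea
= 2·135 + 4.9 + 7.1
= 270 + 4.90 + 7.10
= 282 mOsm/kg ≈ 282.0 mOsm/kg
Osmolar gap = measured − calculated = 340 − 282.0 = 58.0 mOsm/kg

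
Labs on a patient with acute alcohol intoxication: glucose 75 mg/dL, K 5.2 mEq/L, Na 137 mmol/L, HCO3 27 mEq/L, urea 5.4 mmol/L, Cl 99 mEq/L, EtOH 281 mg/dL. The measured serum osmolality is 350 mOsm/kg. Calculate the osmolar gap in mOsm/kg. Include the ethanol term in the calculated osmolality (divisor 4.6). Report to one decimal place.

Calculated osmolality = 2·Na + glucose/18 + urea + ethanol/4.6
= 2·137 + 75/18 + 5.4 + 281/4.6
= 274 + 4.17 + 5.40 + 61.09
= 344.66 mOsm/kg ≈ 344.7 mOsm/kg
Osmolar gap = measured − calculated = 350 − 344.7 = 5.3 mOsm/kg

5.3 mOsm/kg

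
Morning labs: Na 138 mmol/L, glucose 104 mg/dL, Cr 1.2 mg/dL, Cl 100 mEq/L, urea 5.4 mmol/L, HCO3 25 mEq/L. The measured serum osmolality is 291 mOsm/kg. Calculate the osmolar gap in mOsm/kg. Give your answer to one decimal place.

Calculated osmolality = 2·Na + glucose/18 + urea
= 2·138 + 104/18 + 5.4
= 276 + 5.78 + 5.40
= 287.18 mOsm/kg ≈ 287.2 mOsm/kg
Osmolar gap = measured − calculated = 291 − 287.2 = 3.8 mOsm/kg

3.8 mOsm/kg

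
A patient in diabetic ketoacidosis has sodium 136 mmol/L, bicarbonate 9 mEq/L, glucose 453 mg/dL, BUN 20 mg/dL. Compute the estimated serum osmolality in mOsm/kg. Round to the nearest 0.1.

Calculated osmolality = 2·Na + glucose/18 + BUN/2.8
= 2·136 + 453/18 + 20/2.8
= 272 + 25.17 + 7.14
= 304.31 mOsm/kg

304.3 mOsm/kg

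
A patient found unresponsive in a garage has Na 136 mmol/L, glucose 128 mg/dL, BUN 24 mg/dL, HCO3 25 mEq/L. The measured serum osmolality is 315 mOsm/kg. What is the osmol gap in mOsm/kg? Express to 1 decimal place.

Calculated osmolality = 2·Na + glucose/18 + BUN/2.8
= 2·136 + 128/18 + 24/2.8
= 272 + 7.11 + 8.57
= 287.68 mOsm/kg ≈ 287.7 mOsm/kg
Osmolar gap = measured − calculated = 315 − 287.7 = 27.3 mOsm/kg

27.3 mOsm/kg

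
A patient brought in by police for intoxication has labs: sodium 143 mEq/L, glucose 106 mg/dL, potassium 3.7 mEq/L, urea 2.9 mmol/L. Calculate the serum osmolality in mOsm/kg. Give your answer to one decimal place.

Calculated osmolality = 2·Na + glucose/18 + urea
= 2·143 + 106/18 + 2.9
= 286 + 5.89 + 2.90
= 294.79 mOsm/kg

294.8 mOsm/kg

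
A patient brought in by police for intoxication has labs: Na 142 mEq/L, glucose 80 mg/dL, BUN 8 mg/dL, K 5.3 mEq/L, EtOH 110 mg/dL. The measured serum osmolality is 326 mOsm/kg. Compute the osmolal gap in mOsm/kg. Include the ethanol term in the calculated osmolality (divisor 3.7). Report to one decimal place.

Calculated osmolality = 2·Na + glucose/18 + BUN/2.8 + ethanol/3.7
= 2·142 + 80/18 + 8/2.8 + 110/3.7
= 284 + 4.44 + 2.86 + 29.73
= 321.03 mOsm/kg ≈ 321.0 mOsm/kg
Osmolar gap = measured − calculated = 326 − 321.0 = 5.0 mOsm/kg

5.0 mOsm/kg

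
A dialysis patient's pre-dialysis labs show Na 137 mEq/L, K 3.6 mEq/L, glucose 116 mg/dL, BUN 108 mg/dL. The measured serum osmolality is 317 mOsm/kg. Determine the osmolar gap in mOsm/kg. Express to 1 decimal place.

Calculated osmolality = 2·Na + glucose/18 + BUN/2.8
= 2·137 + 116/18 + 108/2.8
= 274 + 6.44 + 38.57
= 319.01 mOsm/kg ≈ 319.0 mOsm/kg
Osmolar gap = measured − calculated = 317 − 319.0 = -2.0 mOsm/kg

-2.0 mOsm/kg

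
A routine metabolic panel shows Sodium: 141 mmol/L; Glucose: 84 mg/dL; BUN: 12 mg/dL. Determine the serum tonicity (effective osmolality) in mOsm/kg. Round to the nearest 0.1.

286.7 mOsm/kg

Effective osmolality excludes urea (freely permeant across cell membranes):
2·Na + glucose/18
= 2·141 + 84/18
= 282 + 4.67
= 286.67 mOsm/kg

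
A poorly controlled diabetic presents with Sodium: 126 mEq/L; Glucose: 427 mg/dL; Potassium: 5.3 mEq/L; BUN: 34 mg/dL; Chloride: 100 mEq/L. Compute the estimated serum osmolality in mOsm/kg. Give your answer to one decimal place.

Calculated osmolality = 2·Na + glucose/18 + BUN/2.8
= 2·126 + 427/18 + 34/2.8
= 252 + 23.72 + 12.14
= 287.86 mOsm/kg

287.9 mOsm/kg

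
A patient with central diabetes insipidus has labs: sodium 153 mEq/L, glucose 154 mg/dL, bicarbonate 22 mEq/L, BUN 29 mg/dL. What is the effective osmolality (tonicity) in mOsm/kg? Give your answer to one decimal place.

Effective osmolality excludes urea (freely permeant across cell membranes):
2·Na + glucose/18
= 2·153 + 154/18
= 306 + 8.56
= 314.56 mOsm/kg

314.6 mOsm/kg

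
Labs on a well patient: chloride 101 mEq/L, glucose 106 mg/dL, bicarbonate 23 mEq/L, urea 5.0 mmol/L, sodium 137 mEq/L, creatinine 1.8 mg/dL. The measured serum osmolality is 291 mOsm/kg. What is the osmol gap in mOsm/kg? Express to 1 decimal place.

Calculated osmolality = 2·Na + glucose/18 + urea
= 2·137 + 106/18 + 5
= 274 + 5.89 + 5
= 284.89 mOsm/kg ≈ 284.9 mOsm/kg
Osmolar gap = measured − calculated = 291 − 284.9 = 6.1 mOsm/kg

6.1 mOsm/kg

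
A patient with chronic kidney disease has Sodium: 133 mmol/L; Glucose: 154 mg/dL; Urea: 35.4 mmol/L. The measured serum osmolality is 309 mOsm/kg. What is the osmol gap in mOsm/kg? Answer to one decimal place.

Calculated osmolality = 2·Na + glucose/18 + urea
= 2·133 + 154/18 + 35.4
= 266 + 8.56 + 35.40
= 309.96 mOsm/kg ≈ 310.0 mOsm/kg
Osmolar gap = measured − calculated = 309 − 310.0 = -1.0 mOsm/kg

-1.0 mOsm/kg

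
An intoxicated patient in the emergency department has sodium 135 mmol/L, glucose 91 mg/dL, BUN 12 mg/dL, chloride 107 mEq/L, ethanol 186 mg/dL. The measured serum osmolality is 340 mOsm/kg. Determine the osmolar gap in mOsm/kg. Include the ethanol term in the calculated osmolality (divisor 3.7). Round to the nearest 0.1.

Calculated osmolality = 2·Na + glucose/18 + BUN/2.8 + ethanol/3.7
= 2·135 + 91/18 + 12/2.8 + 186/3.7
= 270 + 5.06 + 4.29 + 50.27
= 329.62 mOsm/kg ≈ 329.6 mOsm/kg
Osmolar gap = measured − calculated = 340 − 329.6 = 10.4 mOsm/kg

10.4 mOsm/kg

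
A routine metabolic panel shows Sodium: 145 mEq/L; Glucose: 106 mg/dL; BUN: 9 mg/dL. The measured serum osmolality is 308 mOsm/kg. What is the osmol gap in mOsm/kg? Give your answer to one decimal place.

Calculated osmolality = 2·Na + glucose/18 + BUN/2.8
= 2·145 + 106/18 + 9/2.8
= 290 + 5.89 + 3.21
= 299.1 mOsm/kg ≈ 299.1 mOsm/kg
Osmolar gap = measured − calculated = 308 − 299.1 = 8.9 mOsm/kg

8.9 mOsm/kg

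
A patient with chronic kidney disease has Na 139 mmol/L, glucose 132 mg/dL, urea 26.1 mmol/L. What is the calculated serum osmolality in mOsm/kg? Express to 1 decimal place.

Calculated osmolality = 2·Na + glucose/18 + urea
= 2·139 + 132/18 + 26.1
= 278 + 7.33 + 26.10
= 311.43 mOsm/kg

311.4 mOsm/kg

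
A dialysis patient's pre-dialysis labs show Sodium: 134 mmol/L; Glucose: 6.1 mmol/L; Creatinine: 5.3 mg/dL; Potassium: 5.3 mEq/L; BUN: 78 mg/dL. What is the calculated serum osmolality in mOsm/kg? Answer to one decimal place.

302.0 mOsm/kg

Calculated osmolality = 2·Na + glucose + BUN/2.8
= 2·134 + 6.1 + 78/2.8
= 268 + 6.10 + 27.86
= 301.96 mOsm/kg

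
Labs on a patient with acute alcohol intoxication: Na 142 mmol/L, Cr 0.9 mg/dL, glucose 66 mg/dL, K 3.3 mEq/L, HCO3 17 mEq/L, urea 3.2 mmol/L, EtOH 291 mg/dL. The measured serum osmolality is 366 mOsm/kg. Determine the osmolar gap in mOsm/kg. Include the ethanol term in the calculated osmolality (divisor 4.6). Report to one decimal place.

Calculated osmolality = 2·Na + glucose/18 + urea + ethanol/4.6
= 2·142 + 66/18 + 3.2 + 291/4.6
= 284 + 3.67 + 3.20 + 63.26
= 354.13 mOsm/kg ≈ 354.1 mOsm/kg
Osmolar gap = measured − calculated = 366 − 354.1 = 11.9 mOsm/kg

11.9 mOsm/kg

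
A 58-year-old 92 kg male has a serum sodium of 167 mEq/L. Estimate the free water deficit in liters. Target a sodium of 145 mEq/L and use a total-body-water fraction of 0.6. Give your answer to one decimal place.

8.4 L

TBW = 0.6 · 92 = 55.2 L
Free water deficit = TBW · (Na/145 − 1)
= 55.2 · (167/145 − 1)
= 55.2 · 0.1517
= 8.37 L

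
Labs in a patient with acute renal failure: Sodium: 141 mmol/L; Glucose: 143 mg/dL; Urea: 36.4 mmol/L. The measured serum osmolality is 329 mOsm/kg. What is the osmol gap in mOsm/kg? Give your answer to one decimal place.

Calculated osmolality = 2·Na + glucose/18 + urea
= 2·141 + 143/18 + 36.4
= 282 + 7.94 + 36.40
= 326.34 mOsm/kg ≈ 326.3 mOsm/kg
Osmolar gap = measured − calculated = 329 − 326.3 = 2.7 mOsm/kg

2.7 mOsm/kg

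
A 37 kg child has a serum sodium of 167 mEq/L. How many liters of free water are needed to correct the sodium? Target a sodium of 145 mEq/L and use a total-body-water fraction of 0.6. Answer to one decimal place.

TBW = 0.6 · 37 = 22.2 L
Free water deficit = TBW · (Na/145 − 1)
= 22.2 · (167/145 − 1)
= 22.2 · 0.1517
= 3.37 L

3.4 L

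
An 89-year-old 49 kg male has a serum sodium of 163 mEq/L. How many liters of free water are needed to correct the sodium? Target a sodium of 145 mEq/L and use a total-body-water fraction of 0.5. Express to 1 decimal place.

3.0 L

TBW = 0.5 · 49 = 24.5 L
Free water deficit = TBW · (Na/145 − 1)
= 24.5 · (163/145 − 1)
= 24.5 · 0.1241
= 3.04 L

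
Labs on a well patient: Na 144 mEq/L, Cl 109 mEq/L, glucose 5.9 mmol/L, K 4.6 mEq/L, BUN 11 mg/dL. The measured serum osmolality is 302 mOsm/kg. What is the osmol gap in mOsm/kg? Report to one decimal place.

Calculated osmolality = 2·Na + glucose + BUN/2.8
= 2·144 + 5.9 + 11/2.8
= 288 + 5.90 + 3.93
= 297.83 mOsm/kg ≈ 297.8 mOsm/kg
Osmolar gap = measured − calculated = 302 − 297.8 = 4.2 mOsm/kg

4.2 mOsm/kg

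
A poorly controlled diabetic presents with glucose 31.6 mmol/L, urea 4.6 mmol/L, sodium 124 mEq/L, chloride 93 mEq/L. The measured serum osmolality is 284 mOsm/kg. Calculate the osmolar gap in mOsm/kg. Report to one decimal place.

Calculated osmolality = 2·Na + glucose + urea
= 2·124 + 31.6 + 4.6
= 248 + 31.60 + 4.60
= 284.2 mOsm/kg ≈ 284.2 mOsm/kg
Osmolar gap = measured − calculated = 284 − 284.2 = -0.2 mOsm/kg

-0.2 mOsm/kg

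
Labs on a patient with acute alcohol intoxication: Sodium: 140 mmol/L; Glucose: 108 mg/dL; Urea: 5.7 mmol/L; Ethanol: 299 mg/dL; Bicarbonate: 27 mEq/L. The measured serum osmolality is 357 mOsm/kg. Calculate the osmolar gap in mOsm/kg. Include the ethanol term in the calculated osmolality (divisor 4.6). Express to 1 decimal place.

Calculated osmolality = 2·Na + glucose/18 + urea + ethanol/4.6
= 2·140 + 108/18 + 5.7 + 299/4.6
= 280 + 6 + 5.70 + 65
= 356.7 mOsm/kg ≈ 356.7 mOsm/kg
Osmolar gap = measured − calculated = 357 − 356.7 = 0.3 mOsm/kg

0.3 mOsm/kg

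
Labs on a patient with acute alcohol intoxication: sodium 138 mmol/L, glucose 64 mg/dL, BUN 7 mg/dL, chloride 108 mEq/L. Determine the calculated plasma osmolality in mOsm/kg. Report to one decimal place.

Calculated osmolality = 2·Na + glucose/18 + BUN/2.8
= 2·138 + 64/18 + 7/2.8
= 276 + 3.56 + 2.50
= 282.06 mOsm/kg

282.1 mOsm/kg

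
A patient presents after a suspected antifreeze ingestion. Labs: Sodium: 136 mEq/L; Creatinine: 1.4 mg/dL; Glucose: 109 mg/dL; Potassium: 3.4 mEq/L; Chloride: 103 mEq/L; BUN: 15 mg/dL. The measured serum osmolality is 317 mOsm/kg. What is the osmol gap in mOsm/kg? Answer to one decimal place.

Calculated osmolality = 2·Na + glucose/18 + BUN/2.8
= 2·136 + 109/18 + 15/2.8
= 272 + 6.06 + 5.36
= 283.42 mOsm/kg ≈ 283.4 mOsm/kg
Osmolar gap = measured − calculated = 317 − 283.4 = 33.6 mOsm/kg

33.6 mOsm/kg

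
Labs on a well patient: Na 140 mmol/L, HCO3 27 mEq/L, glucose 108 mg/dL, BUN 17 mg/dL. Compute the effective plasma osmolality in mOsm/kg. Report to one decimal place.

Effective osmolality excludes urea (freely permeant across cell membranes):
2·Na + glucose/18
= 2·140 + 108/18
= 280 + 6
= 286 mOsm/kg

286.0 mOsm/kg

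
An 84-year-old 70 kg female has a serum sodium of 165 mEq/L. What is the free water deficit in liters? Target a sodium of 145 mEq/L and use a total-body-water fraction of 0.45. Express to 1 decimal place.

4.3 L

TBW = 0.45 · 70 = 31.5 L
Free water deficit = TBW · (Na/145 − 1)
= 31.5 · (165/145 − 1)
= 31.5 · 0.1379
= 4.34 L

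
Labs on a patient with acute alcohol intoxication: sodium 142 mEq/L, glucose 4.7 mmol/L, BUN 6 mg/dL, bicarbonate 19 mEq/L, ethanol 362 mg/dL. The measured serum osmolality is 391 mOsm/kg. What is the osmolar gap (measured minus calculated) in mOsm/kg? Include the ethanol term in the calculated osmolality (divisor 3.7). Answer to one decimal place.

2.3 mOsm/kg

Calculated osmolality = 2·Na + glucose + BUN/2.8 + ethanol/3.7
= 2·142 + 4.7 + 6/2.8 + 362/3.7
= 284 + 4.70 + 2.14 + 97.84
= 388.68 mOsm/kg ≈ 388.7 mOsm/kg
Osmolar gap = measured − calculated = 391 − 388.7 = 2.3 mOsm/kg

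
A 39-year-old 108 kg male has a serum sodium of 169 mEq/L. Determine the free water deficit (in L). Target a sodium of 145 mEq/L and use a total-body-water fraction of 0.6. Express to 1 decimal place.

TBW = 0.6 · 108 = 64.8 L
Free water deficit = TBW · (Na/145 − 1)
= 64.8 · (169/145 − 1)
= 64.8 · 0.1655
= 10.72 L

10.7 L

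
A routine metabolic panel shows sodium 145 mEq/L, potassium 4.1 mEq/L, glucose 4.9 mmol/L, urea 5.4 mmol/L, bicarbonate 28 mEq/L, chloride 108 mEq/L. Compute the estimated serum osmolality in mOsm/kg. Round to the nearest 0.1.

Calculated osmolality = 2·Na + glucose + urea
= 2·145 + 4.9 + 5.4
= 290 + 4.90 + 5.40
= 300.3 mOsm/kg

300.3 mOsm/kg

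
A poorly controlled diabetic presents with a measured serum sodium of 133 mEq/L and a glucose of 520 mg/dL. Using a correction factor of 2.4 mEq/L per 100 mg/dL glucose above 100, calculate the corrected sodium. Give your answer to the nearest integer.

143 mEq/L

Corrected Na = measured Na + 2.4 · (glucose − 100)/100
= 133 + 2.4 · (520 − 100)/100
= 133 + 10.1
= 143.1 mEq/L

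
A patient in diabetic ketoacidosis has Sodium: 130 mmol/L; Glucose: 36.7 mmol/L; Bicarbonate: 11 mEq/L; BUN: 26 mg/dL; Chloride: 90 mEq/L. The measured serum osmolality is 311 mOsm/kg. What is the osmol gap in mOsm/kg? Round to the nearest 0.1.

5.0 mOsm/kg

Calculated osmolality = 2·Na + glucose + BUN/2.8
= 2·130 + 36.7 + 26/2.8
= 260 + 36.70 + 9.29
= 305.99 mOsm/kg ≈ 306.0 mOsm/kg
Osmolar gap = measured − calculated = 311 − 306.0 = 5.0 mOsm/kg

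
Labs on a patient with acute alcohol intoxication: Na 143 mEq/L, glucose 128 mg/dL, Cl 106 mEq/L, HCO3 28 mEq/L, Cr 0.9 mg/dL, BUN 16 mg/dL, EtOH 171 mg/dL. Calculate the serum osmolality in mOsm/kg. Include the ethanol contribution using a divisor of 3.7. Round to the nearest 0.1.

345.0 mOsm/kg

Calculated osmolality = 2·Na + glucose/18 + BUN/2.8 + ethanol/3.7
= 2·143 + 128/18 + 16/2.8 + 171/3.7
= 286 + 7.11 + 5.71 + 46.22
= 345.04 mOsm/kg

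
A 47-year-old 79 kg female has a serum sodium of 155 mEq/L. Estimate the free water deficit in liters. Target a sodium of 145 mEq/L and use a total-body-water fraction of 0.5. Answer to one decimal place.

2.7 L

TBW = 0.5 · 79 = 39.5 L
Free water deficit = TBW · (Na/145 − 1)
= 39.5 · (155/145 − 1)
= 39.5 · 0.069
= 2.73 L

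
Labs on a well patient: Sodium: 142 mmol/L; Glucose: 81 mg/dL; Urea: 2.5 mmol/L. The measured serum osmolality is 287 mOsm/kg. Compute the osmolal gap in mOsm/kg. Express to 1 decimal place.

Calculated osmolality = 2·Na + glucose/18 + urea
= 2·142 + 81/18 + 2.5
= 284 + 4.50 + 2.50
= 291 mOsm/kg ≈ 291.0 mOsm/kg
Osmolar gap = measured − calculated = 287 − 291.0 = -4.0 mOsm/kg

-4.0 mOsm/kg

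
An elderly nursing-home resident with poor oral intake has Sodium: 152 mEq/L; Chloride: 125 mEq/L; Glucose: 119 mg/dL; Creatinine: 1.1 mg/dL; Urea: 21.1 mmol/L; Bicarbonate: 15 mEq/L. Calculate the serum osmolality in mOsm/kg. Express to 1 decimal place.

Calculated osmolality = 2·Na + glucose/18 + urea
= 2·152 + 119/18 + 21.1
= 304 + 6.61 + 21.10
= 331.71 mOsm/kg

331.7 mOsm/kg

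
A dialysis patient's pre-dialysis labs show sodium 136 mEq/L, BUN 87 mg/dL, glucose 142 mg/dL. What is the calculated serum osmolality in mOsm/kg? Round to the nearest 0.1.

Calculated osmolality = 2·Na + glucose/18 + BUN/2.8
= 2·136 + 142/18 + 87/2.8
= 272 + 7.89 + 31.07
= 310.96 mOsm/kg

311.0 mOsm/kg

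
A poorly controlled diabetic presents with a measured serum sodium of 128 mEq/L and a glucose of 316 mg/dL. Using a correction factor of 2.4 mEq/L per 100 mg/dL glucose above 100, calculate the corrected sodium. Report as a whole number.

133 mEq/L

Corrected Na = measured Na + 2.4 · (glucose − 100)/100
= 128 + 2.4 · (316 − 100)/100
= 128 + 5.2
= 133.2 mEq/L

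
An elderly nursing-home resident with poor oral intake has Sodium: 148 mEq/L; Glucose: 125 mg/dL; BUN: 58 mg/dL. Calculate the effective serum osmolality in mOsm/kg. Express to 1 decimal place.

Effective osmolality excludes urea (freely permeant across cell membranes):
2·Na + glucose/18
= 2·148 + 125/18
= 296 + 6.94
= 302.94 mOsm/kg

302.9 mOsm/kg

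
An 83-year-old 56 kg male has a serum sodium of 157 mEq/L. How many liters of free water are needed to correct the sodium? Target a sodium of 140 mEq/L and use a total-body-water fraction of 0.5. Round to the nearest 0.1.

3.4 L

TBW = 0.5 · 56 = 28 L
Free water deficit = TBW · (Na/140 − 1)
= 28 · (157/140 − 1)
= 28 · 0.1214
= 3.4 L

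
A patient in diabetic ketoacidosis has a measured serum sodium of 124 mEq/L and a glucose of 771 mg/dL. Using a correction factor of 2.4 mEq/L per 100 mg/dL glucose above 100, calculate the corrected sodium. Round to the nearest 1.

Corrected Na = measured Na + 2.4 · (glucose − 100)/100
= 124 + 2.4 · (771 − 100)/100
= 124 + 16.1
= 140.1 mEq/L

140 mEq/L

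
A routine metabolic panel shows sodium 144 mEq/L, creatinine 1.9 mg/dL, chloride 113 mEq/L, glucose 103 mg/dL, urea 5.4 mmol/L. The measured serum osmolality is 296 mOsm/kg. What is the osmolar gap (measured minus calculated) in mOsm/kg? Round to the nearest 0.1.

-3.1 mOsm/kg

Calculated osmolality = 2·Na + glucose/18 + urea
= 2·144 + 103/18 + 5.4
= 288 + 5.72 + 5.40
= 299.12 mOsm/kg ≈ 299.1 mOsm/kg
Osmolar gap = measured − calculated = 296 − 299.1 = -3.1 mOsm/kg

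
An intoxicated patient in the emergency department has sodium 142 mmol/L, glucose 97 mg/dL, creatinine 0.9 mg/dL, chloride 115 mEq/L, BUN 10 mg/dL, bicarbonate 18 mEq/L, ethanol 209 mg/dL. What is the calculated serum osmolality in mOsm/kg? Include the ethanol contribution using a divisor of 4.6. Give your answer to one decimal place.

Calculated osmolality = 2·Na + glucose/18 + BUN/2.8 + ethanol/4.6
= 2·142 + 97/18 + 10/2.8 + 209/4.6
= 284 + 5.39 + 3.57 + 45.43
= 338.39 mOsm/kg

338.4 mOsm/kg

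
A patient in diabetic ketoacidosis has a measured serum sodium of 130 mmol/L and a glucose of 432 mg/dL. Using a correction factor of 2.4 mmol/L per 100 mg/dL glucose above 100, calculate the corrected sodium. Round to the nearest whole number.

138 mmol/L

Corrected Na = measured Na + 2.4 · (glucose − 100)/100
= 130 + 2.4 · (432 − 100)/100
= 130 + 8
= 138 mmol/L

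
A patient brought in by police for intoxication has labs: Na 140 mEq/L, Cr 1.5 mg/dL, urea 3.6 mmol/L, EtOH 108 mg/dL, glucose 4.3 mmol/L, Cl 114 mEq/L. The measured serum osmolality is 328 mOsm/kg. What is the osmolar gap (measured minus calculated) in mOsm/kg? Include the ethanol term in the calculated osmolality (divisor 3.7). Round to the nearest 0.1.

Calculated osmolality = 2·Na + glucose + urea + ethanol/3.7
= 2·140 + 4.3 + 3.6 + 108/3.7
= 280 + 4.30 + 3.60 + 29.19
= 317.09 mOsm/kg ≈ 317.1 mOsm/kg
Osmolar gap = measured − calculated = 328 − 317.1 = 10.9 mOsm/kg

10.9 mOsm/kg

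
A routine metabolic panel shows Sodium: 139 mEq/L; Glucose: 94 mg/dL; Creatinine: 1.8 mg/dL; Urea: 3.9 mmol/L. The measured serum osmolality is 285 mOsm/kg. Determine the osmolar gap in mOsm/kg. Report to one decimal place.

Calculated osmolality = 2·Na + glucose/18 + urea
= 2·139 + 94/18 + 3.9
= 278 + 5.22 + 3.90
= 287.12 mOsm/kg ≈ 287.1 mOsm/kg
Osmolar gap = measured − calculated = 285 − 287.1 = -2.1 mOsm/kg

-2.1 mOsm/kg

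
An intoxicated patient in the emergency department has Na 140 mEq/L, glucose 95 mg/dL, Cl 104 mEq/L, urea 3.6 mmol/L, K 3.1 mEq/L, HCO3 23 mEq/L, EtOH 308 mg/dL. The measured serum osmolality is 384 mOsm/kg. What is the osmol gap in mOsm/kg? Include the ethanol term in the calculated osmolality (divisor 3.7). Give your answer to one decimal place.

11.9 mOsm/kg

Calculated osmolality = 2·Na + glucose/18 + urea + ethanol/3.7
= 2·140 + 95/18 + 3.6 + 308/3.7
= 280 + 5.28 + 3.60 + 83.24
= 372.12 mOsm/kg ≈ 372.1 mOsm/kg
Osmolar gap = measured − calculated = 384 − 372.1 = 11.9 mOsm/kg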